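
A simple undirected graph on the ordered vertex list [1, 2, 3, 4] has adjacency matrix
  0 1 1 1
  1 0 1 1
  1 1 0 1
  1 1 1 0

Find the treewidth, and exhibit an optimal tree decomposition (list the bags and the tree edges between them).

Treewidth 3.
One such decomposition:
Bags: B1 = {1, 2, 3, 4}
Tree: (single bag)

A single bag containing all 4 vertices is trivially a valid decomposition of width 3. For the lower bound, the 4 vertices {1, 2, 3, 4} are pairwise adjacent, and any tree decomposition puts a clique entirely inside one bag — forcing width ≥ 3. Hence tw(G) = 3 exactly.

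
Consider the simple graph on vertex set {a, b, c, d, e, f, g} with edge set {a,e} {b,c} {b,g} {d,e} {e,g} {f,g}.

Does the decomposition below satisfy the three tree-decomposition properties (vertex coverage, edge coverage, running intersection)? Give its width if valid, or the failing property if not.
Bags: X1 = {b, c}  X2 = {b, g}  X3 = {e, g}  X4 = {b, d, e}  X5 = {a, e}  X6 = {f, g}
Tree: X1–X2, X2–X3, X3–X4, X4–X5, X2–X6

A tree decomposition must satisfy three properties: every vertex lies in some bag; for every edge, both endpoints lie together in some bag; and for every vertex, the bags containing it form a connected subtree. Here bags containing vertex b are not connected in the tree, so the decomposition is invalid.

No — bags containing vertex b are not connected in the tree.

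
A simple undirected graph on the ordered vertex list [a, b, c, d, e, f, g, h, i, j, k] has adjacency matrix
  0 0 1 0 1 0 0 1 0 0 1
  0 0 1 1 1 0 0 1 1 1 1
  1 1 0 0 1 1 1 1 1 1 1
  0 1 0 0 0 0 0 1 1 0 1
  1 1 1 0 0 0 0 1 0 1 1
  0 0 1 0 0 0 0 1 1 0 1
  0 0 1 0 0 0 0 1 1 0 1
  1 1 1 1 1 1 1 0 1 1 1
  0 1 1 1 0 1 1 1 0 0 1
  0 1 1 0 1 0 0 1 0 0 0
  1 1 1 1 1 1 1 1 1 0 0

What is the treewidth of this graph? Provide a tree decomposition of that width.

The largest bag has 5 vertices, giving width 4; this decomposition certifies tw(G) ≤ 4. On the other hand G contains the 5-clique {b, c, e, h, j}. A clique must lie in a single bag of any decomposition, so no decomposition can have width below 4. Hence tw(G) = 4 exactly.

Treewidth 4.
Bags: B1 = {c, g, h, i, k}  B2 = {b, c, h, i, k}  B3 = {c, f, h, i, k}  B4 = {b, c, e, h, k}  B5 = {b, d, h, i, k}  B6 = {b, c, e, h, j}  B7 = {a, c, e, h, k}
Tree: B1–B2, B1–B3, B2–B4, B2–B5, B4–B6, B4–B7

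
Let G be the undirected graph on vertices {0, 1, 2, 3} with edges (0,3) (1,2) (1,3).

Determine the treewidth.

1

A width-1 tree decomposition is:
Bags: B1 = {1, 3}  B2 = {1, 2}  B3 = {0, 3}
Tree: B1–B2, B1–B3
Each bag holds 2 vertices, so the decomposition has width 1, which upper-bounds the treewidth. Since G has at least one edge (e.g. 1–3), it is not an edgeless graph, so tw(G) ≥ 1. Hence tw(G) = 1 exactly.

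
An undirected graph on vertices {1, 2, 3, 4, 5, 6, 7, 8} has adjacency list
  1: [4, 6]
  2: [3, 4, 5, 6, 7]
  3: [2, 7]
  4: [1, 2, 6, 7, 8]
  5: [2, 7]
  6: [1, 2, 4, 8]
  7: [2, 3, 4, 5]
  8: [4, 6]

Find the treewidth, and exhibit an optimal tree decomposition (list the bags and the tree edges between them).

Each bag holds 3 vertices, so the decomposition has width 2, which upper-bounds the treewidth. Conversely, {4, 6, 8} is a clique of size 3, and the vertices of any clique must share a bag in every tree decomposition; so some bag has ≥ 3 vertices and tw(G) ≥ 2. Therefore the treewidth is 2.

Treewidth 2.
Bags: B1 = {2, 4, 7}  B2 = {2, 4, 6}  B3 = {2, 3, 7}  B4 = {4, 6, 8}  B5 = {1, 4, 6}  B6 = {2, 5, 7}
Tree: B1–B2, B1–B3, B2–B4, B2–B5, B3–B6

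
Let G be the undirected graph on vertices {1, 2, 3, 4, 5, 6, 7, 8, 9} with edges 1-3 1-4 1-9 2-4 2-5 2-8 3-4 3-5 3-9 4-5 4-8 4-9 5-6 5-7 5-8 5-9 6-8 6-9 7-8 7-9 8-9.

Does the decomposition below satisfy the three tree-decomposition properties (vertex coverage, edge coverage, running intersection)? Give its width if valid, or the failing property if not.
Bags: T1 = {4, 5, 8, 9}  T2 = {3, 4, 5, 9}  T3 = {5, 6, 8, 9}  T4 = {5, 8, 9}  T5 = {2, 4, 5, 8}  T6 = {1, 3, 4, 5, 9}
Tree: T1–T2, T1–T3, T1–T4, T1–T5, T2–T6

No — vertex 7 appears in no bag.

A tree decomposition must satisfy three properties: every vertex lies in some bag; for every edge, both endpoints lie together in some bag; and for every vertex, the bags containing it form a connected subtree. Here vertex 7 appears in no bag, so the decomposition is invalid.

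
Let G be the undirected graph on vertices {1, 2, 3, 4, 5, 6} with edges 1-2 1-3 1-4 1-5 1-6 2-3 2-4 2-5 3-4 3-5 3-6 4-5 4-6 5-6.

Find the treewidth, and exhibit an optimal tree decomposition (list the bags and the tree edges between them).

Treewidth 4.
Bags: B1 = {1, 3, 4, 5, 6}  B2 = {1, 2, 3, 4, 5}
Tree: B1–B2

Each bag holds 5 vertices, so the decomposition has width 4, which upper-bounds the treewidth. Conversely, {1, 2, 3, 4, 5} is a clique of size 5, and the vertices of any clique must share a bag in every tree decomposition; so some bag has ≥ 5 vertices and tw(G) ≥ 4. Combining the bounds, tw(G) = 4.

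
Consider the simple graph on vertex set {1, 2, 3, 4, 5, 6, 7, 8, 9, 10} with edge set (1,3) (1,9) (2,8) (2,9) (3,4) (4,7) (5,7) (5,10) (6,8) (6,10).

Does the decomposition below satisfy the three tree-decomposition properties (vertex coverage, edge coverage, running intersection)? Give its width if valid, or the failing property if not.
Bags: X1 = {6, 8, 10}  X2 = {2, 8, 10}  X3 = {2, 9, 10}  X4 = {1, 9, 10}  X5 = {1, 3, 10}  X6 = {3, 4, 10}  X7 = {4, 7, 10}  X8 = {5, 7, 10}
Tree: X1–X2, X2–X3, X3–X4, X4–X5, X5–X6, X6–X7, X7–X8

Yes; width 2.

Every vertex of G appears in some bag (union = {1, 2, 3, 4, 5, 6, 7, 8, 9, 10}); every edge is covered by a bag; and for each vertex v the set of bags containing v is connected in the bag tree. The decomposition is therefore valid. The largest bag has 3 vertices, so the width is 2.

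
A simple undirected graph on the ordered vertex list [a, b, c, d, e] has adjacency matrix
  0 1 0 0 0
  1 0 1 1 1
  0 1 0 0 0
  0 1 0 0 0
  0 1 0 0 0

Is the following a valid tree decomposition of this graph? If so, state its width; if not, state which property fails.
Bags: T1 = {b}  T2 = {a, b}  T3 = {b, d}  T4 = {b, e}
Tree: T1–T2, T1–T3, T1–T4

No — vertex c appears in no bag.

A tree decomposition must satisfy three properties: every vertex lies in some bag; for every edge, both endpoints lie together in some bag; and for every vertex, the bags containing it form a connected subtree. Here vertex c appears in no bag, so the decomposition is invalid.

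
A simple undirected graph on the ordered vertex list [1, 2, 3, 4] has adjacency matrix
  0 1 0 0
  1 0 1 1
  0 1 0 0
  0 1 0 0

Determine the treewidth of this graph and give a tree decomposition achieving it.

Every bag has size at most 2, so the width is 2 − 1 = 1 and tw(G) ≤ 1. Since G has at least one edge (e.g. 4–2), it is not an edgeless graph, so tw(G) ≥ 1. Therefore the treewidth is 1.

Treewidth 1.
One such decomposition:
Bags: B1 = {2, 4}  B2 = {1, 2}  B3 = {2, 3}
Tree: B1–B2, B2–B3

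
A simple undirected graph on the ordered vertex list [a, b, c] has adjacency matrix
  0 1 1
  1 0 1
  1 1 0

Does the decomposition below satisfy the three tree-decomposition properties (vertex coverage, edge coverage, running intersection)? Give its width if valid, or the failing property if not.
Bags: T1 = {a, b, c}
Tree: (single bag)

Yes; width 2.

Every vertex of G appears in some bag (union = {a, b, c}); every edge is covered by a bag; and for each vertex v the set of bags containing v is connected in the bag tree. The decomposition is therefore valid. The largest bag has 3 vertices, so the width is 2.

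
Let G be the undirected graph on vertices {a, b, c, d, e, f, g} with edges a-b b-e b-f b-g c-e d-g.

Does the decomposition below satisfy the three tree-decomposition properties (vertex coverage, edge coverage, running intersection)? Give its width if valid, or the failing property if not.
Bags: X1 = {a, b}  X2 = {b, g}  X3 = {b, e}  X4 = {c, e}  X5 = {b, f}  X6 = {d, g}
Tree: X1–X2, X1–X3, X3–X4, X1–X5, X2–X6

Checking the three conditions: (i) the bags cover all of {a, b, c, d, e, f, g}; (ii) for each edge, some bag contains both endpoints; (iii) the bags containing any fixed vertex form a subtree. All hold, so the decomposition is valid with width 2 − 1 = 1.

Yes; width 1.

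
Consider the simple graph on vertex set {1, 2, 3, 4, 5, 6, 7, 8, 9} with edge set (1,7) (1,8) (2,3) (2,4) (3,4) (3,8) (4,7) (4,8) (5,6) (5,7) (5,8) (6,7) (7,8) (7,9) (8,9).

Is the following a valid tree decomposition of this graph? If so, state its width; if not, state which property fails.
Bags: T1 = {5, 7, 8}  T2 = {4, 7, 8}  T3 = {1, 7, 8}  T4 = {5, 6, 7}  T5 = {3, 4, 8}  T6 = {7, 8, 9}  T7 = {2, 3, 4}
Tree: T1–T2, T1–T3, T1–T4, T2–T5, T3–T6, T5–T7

Yes; width 2.

Every vertex of G appears in some bag (union = {1, 2, 3, 4, 5, 6, 7, 8, 9}); every edge is covered by a bag; and for each vertex v the set of bags containing v is connected in the bag tree. The decomposition is therefore valid. The largest bag has 3 vertices, so the width is 2.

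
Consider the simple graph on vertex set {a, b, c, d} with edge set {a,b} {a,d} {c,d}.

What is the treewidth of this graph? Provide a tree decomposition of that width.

Every bag has size at most 2, so the width is 2 − 1 = 1 and tw(G) ≤ 1. Since G has at least one edge (e.g. a–b), it is not an edgeless graph, so tw(G) ≥ 1. Hence tw(G) = 1 exactly.

Treewidth 1.
One optimal decomposition is:
Bags: B1 = {a, b}  B2 = {a, d}  B3 = {c, d}
Tree: B1–B2, B2–B3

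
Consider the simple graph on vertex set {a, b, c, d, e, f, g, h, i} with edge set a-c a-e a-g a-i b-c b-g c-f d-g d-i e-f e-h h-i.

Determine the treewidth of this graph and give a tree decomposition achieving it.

Each bag holds 4 vertices, so the decomposition has width 3, which upper-bounds the treewidth. For the lower bound: the 4 vertex sets {b,c,f}, {e}, {a}, {d,g,h,i} are disjoint, each induces a connected subgraph, and every pair is joined by at least one edge of G. Contracting each set to a single vertex therefore yields K_{4} as a minor, and since treewidth is minor-monotone, tw(G) ≥ tw(K_{4}) = 3. Hence tw(G) = 3 exactly.

Treewidth 3.
Bags: B1 = {b, c, e, f}  B2 = {a, b, c, e}  B3 = {a, b, e, g}  B4 = {a, e, g, h}  B5 = {a, g, h, i}  B6 = {d, g, h, i}
Tree: B1–B2, B2–B3, B3–B4, B4–B5, B5–B6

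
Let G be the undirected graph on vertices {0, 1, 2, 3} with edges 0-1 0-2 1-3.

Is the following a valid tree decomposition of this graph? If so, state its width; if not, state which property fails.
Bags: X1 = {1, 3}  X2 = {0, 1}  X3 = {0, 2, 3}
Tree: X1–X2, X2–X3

A tree decomposition must satisfy three properties: every vertex lies in some bag; for every edge, both endpoints lie together in some bag; and for every vertex, the bags containing it form a connected subtree. Here bags containing vertex 3 are not connected in the tree, so the decomposition is invalid.

No — bags containing vertex 3 are not connected in the tree.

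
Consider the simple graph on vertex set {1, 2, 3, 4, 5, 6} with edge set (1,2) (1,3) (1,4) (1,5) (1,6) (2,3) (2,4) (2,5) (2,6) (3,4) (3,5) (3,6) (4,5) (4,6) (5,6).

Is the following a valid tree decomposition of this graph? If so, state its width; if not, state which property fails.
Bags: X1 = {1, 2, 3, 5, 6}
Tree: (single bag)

A tree decomposition must satisfy three properties: every vertex lies in some bag; for every edge, both endpoints lie together in some bag; and for every vertex, the bags containing it form a connected subtree. Here vertex 4 appears in no bag, so the decomposition is invalid.

No — vertex 4 appears in no bag.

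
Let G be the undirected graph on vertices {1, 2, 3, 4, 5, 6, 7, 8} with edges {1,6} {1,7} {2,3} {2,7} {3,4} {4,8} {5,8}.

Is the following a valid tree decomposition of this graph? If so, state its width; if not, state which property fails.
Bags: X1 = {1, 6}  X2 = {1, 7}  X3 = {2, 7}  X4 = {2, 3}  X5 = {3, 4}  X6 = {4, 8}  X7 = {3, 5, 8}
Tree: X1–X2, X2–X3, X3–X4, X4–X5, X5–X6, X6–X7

No — bags containing vertex 3 are not connected in the tree.

A tree decomposition must satisfy three properties: every vertex lies in some bag; for every edge, both endpoints lie together in some bag; and for every vertex, the bags containing it form a connected subtree. Here bags containing vertex 3 are not connected in the tree, so the decomposition is invalid.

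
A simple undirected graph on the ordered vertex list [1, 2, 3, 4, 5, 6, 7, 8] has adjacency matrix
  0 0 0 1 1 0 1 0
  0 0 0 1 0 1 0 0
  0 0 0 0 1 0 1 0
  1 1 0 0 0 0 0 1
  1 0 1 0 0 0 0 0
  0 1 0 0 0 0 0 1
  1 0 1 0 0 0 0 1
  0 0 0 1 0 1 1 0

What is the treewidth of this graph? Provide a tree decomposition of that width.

Every bag has size at most 3, so the width is 3 − 1 = 2 and tw(G) ≤ 2. The edges 6–2–4–8–6 form a cycle, so G is not a tree and its treewidth is at least 2. The upper and lower bounds meet at 2, so that is the treewidth.

Treewidth 2.
Bags: B1 = {2, 6, 8}  B2 = {2, 4, 8}  B3 = {4, 7, 8}  B4 = {1, 4, 7}  B5 = {1, 3, 7}  B6 = {1, 3, 5}
Tree: B1–B2, B2–B3, B3–B4, B4–B5, B5–B6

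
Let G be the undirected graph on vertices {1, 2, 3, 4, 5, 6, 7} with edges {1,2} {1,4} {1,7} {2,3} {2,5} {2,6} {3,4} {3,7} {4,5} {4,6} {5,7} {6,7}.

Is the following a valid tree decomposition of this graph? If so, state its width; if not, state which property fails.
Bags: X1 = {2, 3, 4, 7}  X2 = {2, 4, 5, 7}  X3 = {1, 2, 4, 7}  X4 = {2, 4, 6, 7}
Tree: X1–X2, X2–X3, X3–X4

Every vertex of G appears in some bag (union = {1, 2, 3, 4, 5, 6, 7}); every edge is covered by a bag; and for each vertex v the set of bags containing v is connected in the bag tree. The decomposition is therefore valid. The largest bag has 4 vertices, so the width is 3.

Yes; width 3.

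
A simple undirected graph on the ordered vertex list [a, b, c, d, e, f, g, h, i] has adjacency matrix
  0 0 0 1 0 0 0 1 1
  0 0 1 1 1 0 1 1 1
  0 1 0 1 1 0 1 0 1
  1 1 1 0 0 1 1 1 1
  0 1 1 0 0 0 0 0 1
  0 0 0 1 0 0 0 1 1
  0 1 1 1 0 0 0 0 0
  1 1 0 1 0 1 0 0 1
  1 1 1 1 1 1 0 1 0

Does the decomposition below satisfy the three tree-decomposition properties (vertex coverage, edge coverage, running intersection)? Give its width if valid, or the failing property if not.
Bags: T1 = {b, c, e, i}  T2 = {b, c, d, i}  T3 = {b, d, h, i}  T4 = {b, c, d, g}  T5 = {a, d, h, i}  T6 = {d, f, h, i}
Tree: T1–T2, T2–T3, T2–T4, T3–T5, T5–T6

Yes; width 3.

Checking the three conditions: (i) the bags cover all of {a, b, c, d, e, f, g, h, i}; (ii) for each edge, some bag contains both endpoints; (iii) the bags containing any fixed vertex form a subtree. All hold, so the decomposition is valid with width 4 − 1 = 3.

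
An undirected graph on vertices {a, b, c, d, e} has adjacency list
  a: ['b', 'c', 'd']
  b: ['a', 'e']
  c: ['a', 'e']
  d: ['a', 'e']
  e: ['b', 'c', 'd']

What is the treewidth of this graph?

A width-2 tree decomposition is:
Bags: B1 = {a, c, e}  B2 = {a, d, e}  B3 = {a, b, e}
Tree: B1–B2, B2–B3
The largest bag has 3 vertices, giving width 2; this decomposition certifies tw(G) ≤ 2. Since c–e–d–a–c is a cycle in G, G is not acyclic. Forests are exactly the graphs of treewidth ≤ 1, so tw(G) ≥ 2. Hence tw(G) = 2 exactly.

2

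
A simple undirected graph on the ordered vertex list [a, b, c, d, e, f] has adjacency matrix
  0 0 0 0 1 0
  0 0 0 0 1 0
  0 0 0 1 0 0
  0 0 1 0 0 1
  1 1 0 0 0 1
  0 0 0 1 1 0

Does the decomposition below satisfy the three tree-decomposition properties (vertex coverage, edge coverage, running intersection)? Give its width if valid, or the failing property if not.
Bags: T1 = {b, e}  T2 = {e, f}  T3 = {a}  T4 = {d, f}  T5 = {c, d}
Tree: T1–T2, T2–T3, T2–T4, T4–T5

A tree decomposition must satisfy three properties: every vertex lies in some bag; for every edge, both endpoints lie together in some bag; and for every vertex, the bags containing it form a connected subtree. Here edge (e,a) lies in no bag, so the decomposition is invalid.

No — edge (e,a) lies in no bag.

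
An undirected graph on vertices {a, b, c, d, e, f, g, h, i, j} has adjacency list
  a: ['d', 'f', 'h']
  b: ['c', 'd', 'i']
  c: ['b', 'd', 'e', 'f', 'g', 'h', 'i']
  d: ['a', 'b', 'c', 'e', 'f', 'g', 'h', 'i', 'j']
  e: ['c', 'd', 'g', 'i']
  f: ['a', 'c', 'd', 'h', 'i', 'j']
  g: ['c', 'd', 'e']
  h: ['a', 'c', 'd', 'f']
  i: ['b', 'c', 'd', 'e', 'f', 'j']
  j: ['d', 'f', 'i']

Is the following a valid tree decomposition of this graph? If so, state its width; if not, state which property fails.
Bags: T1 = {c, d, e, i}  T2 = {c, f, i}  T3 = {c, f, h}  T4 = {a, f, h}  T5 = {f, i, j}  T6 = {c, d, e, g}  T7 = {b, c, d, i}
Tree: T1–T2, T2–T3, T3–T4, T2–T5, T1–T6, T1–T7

No — edge (d,f) lies in no bag.

A tree decomposition must satisfy three properties: every vertex lies in some bag; for every edge, both endpoints lie together in some bag; and for every vertex, the bags containing it form a connected subtree. Here edge (d,f) lies in no bag, so the decomposition is invalid.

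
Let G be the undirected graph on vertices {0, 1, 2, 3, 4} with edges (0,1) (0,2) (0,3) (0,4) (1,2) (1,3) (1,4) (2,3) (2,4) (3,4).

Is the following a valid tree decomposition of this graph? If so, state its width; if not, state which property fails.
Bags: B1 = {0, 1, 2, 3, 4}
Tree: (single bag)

Yes; width 4.

Every vertex of G appears in some bag (union = {0, 1, 2, 3, 4}); every edge is covered by a bag; and for each vertex v the set of bags containing v is connected in the bag tree. The decomposition is therefore valid. The largest bag has 5 vertices, so the width is 4.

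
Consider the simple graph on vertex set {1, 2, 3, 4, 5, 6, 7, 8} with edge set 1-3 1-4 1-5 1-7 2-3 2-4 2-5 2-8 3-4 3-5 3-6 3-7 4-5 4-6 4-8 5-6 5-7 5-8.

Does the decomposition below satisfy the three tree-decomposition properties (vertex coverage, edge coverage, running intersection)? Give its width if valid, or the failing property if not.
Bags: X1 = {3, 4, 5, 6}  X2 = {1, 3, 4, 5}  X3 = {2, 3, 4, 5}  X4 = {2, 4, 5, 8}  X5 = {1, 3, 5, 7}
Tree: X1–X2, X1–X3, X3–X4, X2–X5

Every vertex of G appears in some bag (union = {1, 2, 3, 4, 5, 6, 7, 8}); every edge is covered by a bag; and for each vertex v the set of bags containing v is connected in the bag tree. The decomposition is therefore valid. The largest bag has 4 vertices, so the width is 3.

Yes; width 3.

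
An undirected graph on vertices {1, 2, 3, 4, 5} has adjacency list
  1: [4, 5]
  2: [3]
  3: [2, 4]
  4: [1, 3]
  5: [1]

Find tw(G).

1

A width-1 tree decomposition is:
Bags: B1 = {1, 5}  B2 = {1, 4}  B3 = {3, 4}  B4 = {2, 3}
Tree: B1–B2, B2–B3, B3–B4
The largest bag has 2 vertices, giving width 1; this decomposition certifies tw(G) ≤ 1. Any graph with an edge has treewidth ≥ 1, and G has the edge 5–1. Combining the bounds, tw(G) = 1.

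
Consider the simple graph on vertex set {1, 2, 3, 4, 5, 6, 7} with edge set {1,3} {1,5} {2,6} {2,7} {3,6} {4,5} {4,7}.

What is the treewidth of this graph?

2

A width-2 tree decomposition is:
Bags: B1 = {2, 3, 6}  B2 = {1, 2, 3}  B3 = {1, 2, 5}  B4 = {2, 4, 5}  B5 = {2, 4, 7}
Tree: B1–B2, B2–B3, B3–B4, B4–B5
Every bag has size at most 3, so the width is 3 − 1 = 2 and tw(G) ≤ 2. The edges 2–6–3–1–5–4–7–2 form a cycle, so G is not a tree and its treewidth is at least 2. Hence tw(G) = 2 exactly.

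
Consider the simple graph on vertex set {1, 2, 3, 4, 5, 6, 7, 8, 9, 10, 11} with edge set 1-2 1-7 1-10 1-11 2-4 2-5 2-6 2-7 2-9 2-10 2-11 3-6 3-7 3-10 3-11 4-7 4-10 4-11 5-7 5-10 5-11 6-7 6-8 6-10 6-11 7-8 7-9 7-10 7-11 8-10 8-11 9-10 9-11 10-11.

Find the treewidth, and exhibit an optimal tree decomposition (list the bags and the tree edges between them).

Treewidth 4.
Bags: B1 = {2, 6, 7, 10, 11}  B2 = {6, 7, 8, 10, 11}  B3 = {2, 7, 9, 10, 11}  B4 = {1, 2, 7, 10, 11}  B5 = {2, 5, 7, 10, 11}  B6 = {2, 4, 7, 10, 11}  B7 = {3, 6, 7, 10, 11}
Tree: B1–B2, B1–B3, B3–B4, B1–B5, B5–B6, B1–B7

The largest bag has 5 vertices, giving width 4; this decomposition certifies tw(G) ≤ 4. Conversely, {6, 7, 8, 10, 11} is a clique of size 5, and the vertices of any clique must share a bag in every tree decomposition; so some bag has ≥ 5 vertices and tw(G) ≥ 4. The upper and lower bounds meet at 4, so that is the treewidth.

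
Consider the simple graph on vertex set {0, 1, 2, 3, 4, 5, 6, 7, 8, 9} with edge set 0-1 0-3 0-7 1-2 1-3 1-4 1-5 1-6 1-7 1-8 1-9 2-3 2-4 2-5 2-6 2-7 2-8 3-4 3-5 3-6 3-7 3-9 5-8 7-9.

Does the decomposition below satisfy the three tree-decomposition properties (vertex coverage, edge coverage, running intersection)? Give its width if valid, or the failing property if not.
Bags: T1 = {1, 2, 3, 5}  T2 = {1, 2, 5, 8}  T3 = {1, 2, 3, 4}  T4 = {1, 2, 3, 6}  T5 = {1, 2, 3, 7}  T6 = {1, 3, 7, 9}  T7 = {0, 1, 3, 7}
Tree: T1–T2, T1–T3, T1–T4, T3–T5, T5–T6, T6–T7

Yes; width 3.

Vertex coverage: the bags together contain {0, 1, 2, 3, 4, 5, 6, 7, 8, 9}, the full vertex set. Edge coverage: each edge of G has both endpoints in at least one bag. Running intersection: for every vertex, the bags containing it form a connected subtree. All three properties hold, so this is a valid tree decomposition of width max|bag| − 1 = 3, and hence tw(G) ≤ 3.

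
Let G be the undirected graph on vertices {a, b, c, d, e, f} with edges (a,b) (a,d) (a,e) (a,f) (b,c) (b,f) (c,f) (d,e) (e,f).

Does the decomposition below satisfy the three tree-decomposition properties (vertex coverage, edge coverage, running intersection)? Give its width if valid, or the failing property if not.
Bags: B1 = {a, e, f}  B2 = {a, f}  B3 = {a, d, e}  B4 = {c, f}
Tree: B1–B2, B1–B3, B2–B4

No — vertex b appears in no bag.

A tree decomposition must satisfy three properties: every vertex lies in some bag; for every edge, both endpoints lie together in some bag; and for every vertex, the bags containing it form a connected subtree. Here vertex b appears in no bag, so the decomposition is invalid.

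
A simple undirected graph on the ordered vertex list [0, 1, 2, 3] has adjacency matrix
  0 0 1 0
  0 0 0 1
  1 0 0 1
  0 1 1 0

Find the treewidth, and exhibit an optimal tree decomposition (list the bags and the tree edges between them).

Treewidth 1.
Bags: B1 = {0, 2}  B2 = {2, 3}  B3 = {1, 3}
Tree: B1–B2, B2–B3

Each bag holds 2 vertices, so the decomposition has width 1, which upper-bounds the treewidth. G has an edge, so its treewidth is at least 1. Therefore the treewidth is 1.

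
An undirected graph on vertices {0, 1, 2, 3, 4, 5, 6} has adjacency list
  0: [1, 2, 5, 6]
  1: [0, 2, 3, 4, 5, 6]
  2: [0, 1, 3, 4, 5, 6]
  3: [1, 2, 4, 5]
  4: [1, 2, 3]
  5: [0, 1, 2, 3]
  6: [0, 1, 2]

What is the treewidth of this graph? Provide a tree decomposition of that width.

Treewidth 3.
One such decomposition:
Bags: B1 = {0, 1, 2, 5}  B2 = {1, 2, 3, 5}  B3 = {1, 2, 3, 4}  B4 = {0, 1, 2, 6}
Tree: B1–B2, B2–B3, B1–B4

The largest bag has 4 vertices, giving width 3; this decomposition certifies tw(G) ≤ 3. On the other hand G contains the 4-clique {0, 1, 2, 5}. A clique must lie in a single bag of any decomposition, so no decomposition can have width below 3. Combining the bounds, tw(G) = 3.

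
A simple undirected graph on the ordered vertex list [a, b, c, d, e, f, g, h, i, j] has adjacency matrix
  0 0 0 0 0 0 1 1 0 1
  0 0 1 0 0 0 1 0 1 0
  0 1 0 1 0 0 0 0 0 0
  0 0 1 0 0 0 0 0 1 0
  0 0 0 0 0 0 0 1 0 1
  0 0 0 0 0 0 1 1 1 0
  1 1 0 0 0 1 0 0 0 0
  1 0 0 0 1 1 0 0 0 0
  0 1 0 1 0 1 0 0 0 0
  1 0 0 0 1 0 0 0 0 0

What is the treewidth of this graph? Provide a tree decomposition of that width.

Treewidth 2.
One such decomposition:
Bags: B1 = {a, e, j}  B2 = {a, e, h}  B3 = {a, g, h}  B4 = {f, g, h}  B5 = {b, f, g}  B6 = {b, f, i}  B7 = {b, c, i}  B8 = {c, d, i}
Tree: B1–B2, B2–B3, B3–B4, B4–B5, B5–B6, B6–B7, B7–B8

Each bag holds 3 vertices, so the decomposition has width 2, which upper-bounds the treewidth. The edges j–e–h–a–j form a cycle, so G is not a tree and its treewidth is at least 2. The upper and lower bounds meet at 2, so that is the treewidth.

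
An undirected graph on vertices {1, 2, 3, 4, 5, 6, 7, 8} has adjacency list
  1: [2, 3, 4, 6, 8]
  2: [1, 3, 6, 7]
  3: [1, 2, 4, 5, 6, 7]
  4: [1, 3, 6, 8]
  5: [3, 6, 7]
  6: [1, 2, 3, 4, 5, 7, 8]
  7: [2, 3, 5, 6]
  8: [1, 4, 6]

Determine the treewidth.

3

A width-3 tree decomposition is:
Bags: B1 = {3, 5, 6, 7}  B2 = {2, 3, 6, 7}  B3 = {1, 2, 3, 6}  B4 = {1, 3, 4, 6}  B5 = {1, 4, 6, 8}
Tree: B1–B2, B2–B3, B3–B4, B4–B5
Each bag holds 4 vertices, so the decomposition has width 3, which upper-bounds the treewidth. Conversely, {1, 4, 6, 8} is a clique of size 4, and the vertices of any clique must share a bag in every tree decomposition; so some bag has ≥ 4 vertices and tw(G) ≥ 3. Hence tw(G) = 3 exactly.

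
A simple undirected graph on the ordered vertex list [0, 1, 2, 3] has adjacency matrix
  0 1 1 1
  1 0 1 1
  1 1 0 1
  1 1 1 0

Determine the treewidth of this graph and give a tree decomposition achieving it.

Treewidth 3.
One such decomposition:
Bags: B1 = {0, 1, 2, 3}
Tree: (single bag)

With just one bag of size 4, the width is 4 − 1 = 3, so tw(G) ≤ 3. For the lower bound, the 4 vertices {0, 1, 2, 3} are pairwise adjacent, and any tree decomposition puts a clique entirely inside one bag — forcing width ≥ 3. Hence tw(G) = 3 exactly.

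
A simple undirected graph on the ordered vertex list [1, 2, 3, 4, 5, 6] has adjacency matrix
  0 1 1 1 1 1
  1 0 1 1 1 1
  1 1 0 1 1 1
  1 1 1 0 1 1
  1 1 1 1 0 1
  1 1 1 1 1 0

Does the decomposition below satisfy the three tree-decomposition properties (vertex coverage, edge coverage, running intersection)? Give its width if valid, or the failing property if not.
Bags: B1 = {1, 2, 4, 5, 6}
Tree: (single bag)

No — vertex 3 appears in no bag.

A tree decomposition must satisfy three properties: every vertex lies in some bag; for every edge, both endpoints lie together in some bag; and for every vertex, the bags containing it form a connected subtree. Here vertex 3 appears in no bag, so the decomposition is invalid.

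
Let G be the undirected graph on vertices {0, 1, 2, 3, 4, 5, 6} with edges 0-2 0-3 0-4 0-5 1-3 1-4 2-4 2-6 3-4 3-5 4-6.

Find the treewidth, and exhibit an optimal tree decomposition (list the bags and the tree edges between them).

Each bag holds 3 vertices, so the decomposition has width 2, which upper-bounds the treewidth. On the other hand G contains the 3-clique {0, 2, 4}. A clique must lie in a single bag of any decomposition, so no decomposition can have width below 2. Combining the bounds, tw(G) = 2.

Treewidth 2.
Bags: B1 = {0, 3, 4}  B2 = {1, 3, 4}  B3 = {0, 2, 4}  B4 = {2, 4, 6}  B5 = {0, 3, 5}
Tree: B1–B2, B1–B3, B3–B4, B1–B5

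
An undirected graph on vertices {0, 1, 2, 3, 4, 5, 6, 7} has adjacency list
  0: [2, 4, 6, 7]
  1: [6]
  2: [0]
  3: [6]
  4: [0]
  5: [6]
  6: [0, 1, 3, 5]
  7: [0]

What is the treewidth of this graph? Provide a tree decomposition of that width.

Every bag has size at most 2, so the width is 2 − 1 = 1 and tw(G) ≤ 1. Any graph with an edge has treewidth ≥ 1, and G has the edge 0–6. The upper and lower bounds meet at 1, so that is the treewidth.

Treewidth 1.
Bags: B1 = {0, 6}  B2 = {3, 6}  B3 = {0, 2}  B4 = {1, 6}  B5 = {0, 7}  B6 = {5, 6}  B7 = {0, 4}
Tree: B1–B2, B1–B3, B2–B4, B3–B5, B1–B6, B1–B7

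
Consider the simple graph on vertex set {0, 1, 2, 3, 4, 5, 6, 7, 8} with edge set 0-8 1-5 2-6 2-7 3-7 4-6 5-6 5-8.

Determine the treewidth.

1

A width-1 tree decomposition is:
Bags: B1 = {5, 6}  B2 = {4, 6}  B3 = {2, 6}  B4 = {5, 8}  B5 = {1, 5}  B6 = {2, 7}  B7 = {0, 8}  B8 = {3, 7}
Tree: B1–B2, B2–B3, B1–B4, B4–B5, B3–B6, B4–B7, B6–B8
Each bag holds 2 vertices, so the decomposition has width 1, which upper-bounds the treewidth. Any graph with an edge has treewidth ≥ 1, and G has the edge 6–5. Hence tw(G) = 1 exactly.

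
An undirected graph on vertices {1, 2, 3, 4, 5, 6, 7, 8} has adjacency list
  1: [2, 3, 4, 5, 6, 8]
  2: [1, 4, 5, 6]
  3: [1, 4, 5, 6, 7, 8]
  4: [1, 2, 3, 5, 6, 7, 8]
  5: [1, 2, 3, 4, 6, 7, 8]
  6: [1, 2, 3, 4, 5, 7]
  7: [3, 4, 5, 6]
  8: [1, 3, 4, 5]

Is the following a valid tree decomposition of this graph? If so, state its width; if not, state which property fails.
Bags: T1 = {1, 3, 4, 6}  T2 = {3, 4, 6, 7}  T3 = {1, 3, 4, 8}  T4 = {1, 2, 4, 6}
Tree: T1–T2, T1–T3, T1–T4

No — vertex 5 appears in no bag.

A tree decomposition must satisfy three properties: every vertex lies in some bag; for every edge, both endpoints lie together in some bag; and for every vertex, the bags containing it form a connected subtree. Here vertex 5 appears in no bag, so the decomposition is invalid.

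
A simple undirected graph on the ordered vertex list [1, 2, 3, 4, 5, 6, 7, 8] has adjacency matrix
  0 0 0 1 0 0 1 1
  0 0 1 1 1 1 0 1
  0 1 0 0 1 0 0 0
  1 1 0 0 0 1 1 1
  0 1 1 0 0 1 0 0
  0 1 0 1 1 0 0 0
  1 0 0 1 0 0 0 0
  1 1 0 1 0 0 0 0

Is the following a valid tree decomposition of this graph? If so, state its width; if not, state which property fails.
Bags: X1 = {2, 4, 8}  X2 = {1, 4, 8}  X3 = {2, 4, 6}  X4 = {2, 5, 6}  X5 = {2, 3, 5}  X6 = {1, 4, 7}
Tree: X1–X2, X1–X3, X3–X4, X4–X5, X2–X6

Yes; width 2.

Checking the three conditions: (i) the bags cover all of {1, 2, 3, 4, 5, 6, 7, 8}; (ii) for each edge, some bag contains both endpoints; (iii) the bags containing any fixed vertex form a subtree. All hold, so the decomposition is valid with width 3 − 1 = 2.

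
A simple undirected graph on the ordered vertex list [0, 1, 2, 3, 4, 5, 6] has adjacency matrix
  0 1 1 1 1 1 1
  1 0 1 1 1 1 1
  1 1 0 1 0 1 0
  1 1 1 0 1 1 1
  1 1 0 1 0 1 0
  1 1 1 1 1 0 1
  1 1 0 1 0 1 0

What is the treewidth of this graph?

4

A width-4 tree decomposition is:
Bags: B1 = {0, 1, 2, 3, 5}  B2 = {0, 1, 3, 4, 5}  B3 = {0, 1, 3, 5, 6}
Tree: B1–B2, B1–B3
The largest bag has 5 vertices, giving width 4; this decomposition certifies tw(G) ≤ 4. For the lower bound, the 5 vertices {0, 1, 2, 3, 5} are pairwise adjacent, and any tree decomposition puts a clique entirely inside one bag — forcing width ≥ 4. Hence tw(G) = 4 exactly.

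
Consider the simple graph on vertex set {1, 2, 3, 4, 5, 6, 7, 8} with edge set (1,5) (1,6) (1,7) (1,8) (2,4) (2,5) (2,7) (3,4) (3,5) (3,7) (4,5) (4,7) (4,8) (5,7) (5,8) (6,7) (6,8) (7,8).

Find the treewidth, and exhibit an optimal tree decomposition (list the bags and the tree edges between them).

The largest bag has 4 vertices, giving width 3; this decomposition certifies tw(G) ≤ 3. On the other hand G contains the 4-clique {1, 5, 7, 8}. A clique must lie in a single bag of any decomposition, so no decomposition can have width below 3. Therefore the treewidth is 3.

Treewidth 3.
Bags: B1 = {4, 5, 7, 8}  B2 = {2, 4, 5, 7}  B3 = {1, 5, 7, 8}  B4 = {3, 4, 5, 7}  B5 = {1, 6, 7, 8}
Tree: B1–B2, B1–B3, B2–B4, B3–B5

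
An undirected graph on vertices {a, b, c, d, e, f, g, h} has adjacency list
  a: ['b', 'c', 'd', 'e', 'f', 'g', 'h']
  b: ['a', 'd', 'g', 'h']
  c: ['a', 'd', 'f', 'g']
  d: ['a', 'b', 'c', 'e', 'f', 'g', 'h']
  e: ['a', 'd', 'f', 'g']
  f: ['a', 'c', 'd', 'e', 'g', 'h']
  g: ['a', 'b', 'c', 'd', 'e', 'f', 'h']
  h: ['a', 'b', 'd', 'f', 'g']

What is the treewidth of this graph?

A width-4 tree decomposition is:
Bags: B1 = {a, b, d, g, h}  B2 = {a, d, f, g, h}  B3 = {a, d, e, f, g}  B4 = {a, c, d, f, g}
Tree: B1–B2, B2–B3, B3–B4
Each bag holds 5 vertices, so the decomposition has width 4, which upper-bounds the treewidth. For the lower bound, the 5 vertices {a, d, e, f, g} are pairwise adjacent, and any tree decomposition puts a clique entirely inside one bag — forcing width ≥ 4. Hence tw(G) = 4 exactly.

4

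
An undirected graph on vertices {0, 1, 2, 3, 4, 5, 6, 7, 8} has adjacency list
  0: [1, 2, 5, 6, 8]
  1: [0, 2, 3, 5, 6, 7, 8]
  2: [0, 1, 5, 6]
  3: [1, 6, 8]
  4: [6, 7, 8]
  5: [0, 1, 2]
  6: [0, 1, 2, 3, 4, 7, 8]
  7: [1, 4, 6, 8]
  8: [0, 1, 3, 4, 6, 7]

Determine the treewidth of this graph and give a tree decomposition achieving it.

The largest bag has 4 vertices, giving width 3; this decomposition certifies tw(G) ≤ 3. On the other hand G contains the 4-clique {0, 1, 2, 5}. A clique must lie in a single bag of any decomposition, so no decomposition can have width below 3. Therefore the treewidth is 3.

Treewidth 3.
One optimal decomposition is:
Bags: B1 = {0, 1, 6, 8}  B2 = {0, 1, 2, 6}  B3 = {0, 1, 2, 5}  B4 = {1, 6, 7, 8}  B5 = {1, 3, 6, 8}  B6 = {4, 6, 7, 8}
Tree: B1–B2, B2–B3, B1–B4, B1–B5, B4–B6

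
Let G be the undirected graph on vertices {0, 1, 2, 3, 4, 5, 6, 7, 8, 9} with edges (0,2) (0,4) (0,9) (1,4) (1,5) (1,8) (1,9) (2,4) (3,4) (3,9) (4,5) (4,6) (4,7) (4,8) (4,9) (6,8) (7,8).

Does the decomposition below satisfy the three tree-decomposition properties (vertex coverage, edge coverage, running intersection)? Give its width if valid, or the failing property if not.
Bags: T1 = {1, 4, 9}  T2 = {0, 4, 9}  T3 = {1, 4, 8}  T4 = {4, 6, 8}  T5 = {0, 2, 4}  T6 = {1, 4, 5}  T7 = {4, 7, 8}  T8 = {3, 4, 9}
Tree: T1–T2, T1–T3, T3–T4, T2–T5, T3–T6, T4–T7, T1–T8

Vertex coverage: the bags together contain {0, 1, 2, 3, 4, 5, 6, 7, 8, 9}, the full vertex set. Edge coverage: each edge of G has both endpoints in at least one bag. Running intersection: for every vertex, the bags containing it form a connected subtree. All three properties hold, so this is a valid tree decomposition of width max|bag| − 1 = 2, and hence tw(G) ≤ 2.

Yes; width 2.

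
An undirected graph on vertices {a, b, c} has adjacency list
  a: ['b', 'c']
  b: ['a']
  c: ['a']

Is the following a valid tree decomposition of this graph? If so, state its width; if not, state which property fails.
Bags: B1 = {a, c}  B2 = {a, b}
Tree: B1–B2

Yes; width 1.

Every vertex of G appears in some bag (union = {a, b, c}); every edge is covered by a bag; and for each vertex v the set of bags containing v is connected in the bag tree. The decomposition is therefore valid. The largest bag has 2 vertices, so the width is 1.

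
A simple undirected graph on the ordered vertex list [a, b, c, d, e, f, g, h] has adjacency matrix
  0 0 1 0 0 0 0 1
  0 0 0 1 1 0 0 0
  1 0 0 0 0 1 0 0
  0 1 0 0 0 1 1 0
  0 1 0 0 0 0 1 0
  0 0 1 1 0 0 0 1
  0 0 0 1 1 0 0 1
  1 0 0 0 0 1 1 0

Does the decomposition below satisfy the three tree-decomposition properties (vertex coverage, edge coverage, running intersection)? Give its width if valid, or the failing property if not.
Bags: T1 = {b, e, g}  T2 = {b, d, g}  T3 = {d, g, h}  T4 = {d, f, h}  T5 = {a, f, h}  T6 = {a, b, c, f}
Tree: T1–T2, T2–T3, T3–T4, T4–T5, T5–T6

No — bags containing vertex b are not connected in the tree.

A tree decomposition must satisfy three properties: every vertex lies in some bag; for every edge, both endpoints lie together in some bag; and for every vertex, the bags containing it form a connected subtree. Here bags containing vertex b are not connected in the tree, so the decomposition is invalid.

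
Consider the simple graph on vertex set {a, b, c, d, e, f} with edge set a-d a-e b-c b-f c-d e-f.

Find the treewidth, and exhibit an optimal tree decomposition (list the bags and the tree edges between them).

Treewidth 2.
One such decomposition:
Bags: B1 = {b, e, f}  B2 = {b, c, e}  B3 = {c, d, e}  B4 = {a, d, e}
Tree: B1–B2, B2–B3, B3–B4

Each bag holds 3 vertices, so the decomposition has width 2, which upper-bounds the treewidth. For the lower bound, G contains the cycle e–f–b–c–d–a–e, so G is not a forest; only forests have treewidth ≤ 1, hence tw(G) ≥ 2. Hence tw(G) = 2 exactly.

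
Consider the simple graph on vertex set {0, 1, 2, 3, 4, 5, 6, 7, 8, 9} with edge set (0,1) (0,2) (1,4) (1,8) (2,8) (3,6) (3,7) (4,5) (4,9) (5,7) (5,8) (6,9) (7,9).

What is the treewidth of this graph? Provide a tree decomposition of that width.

Treewidth 2.
One optimal decomposition is:
Bags: B1 = {3, 6, 9}  B2 = {3, 7, 9}  B3 = {4, 7, 9}  B4 = {4, 5, 7}  B5 = {1, 4, 5}  B6 = {1, 5, 8}  B7 = {0, 1, 8}  B8 = {0, 2, 8}
Tree: B1–B2, B2–B3, B3–B4, B4–B5, B5–B6, B6–B7, B7–B8

The largest bag has 3 vertices, giving width 2; this decomposition certifies tw(G) ≤ 2. The edges 6–3–7–9–6 form a cycle, so G is not a tree and its treewidth is at least 2. Hence tw(G) = 2 exactly.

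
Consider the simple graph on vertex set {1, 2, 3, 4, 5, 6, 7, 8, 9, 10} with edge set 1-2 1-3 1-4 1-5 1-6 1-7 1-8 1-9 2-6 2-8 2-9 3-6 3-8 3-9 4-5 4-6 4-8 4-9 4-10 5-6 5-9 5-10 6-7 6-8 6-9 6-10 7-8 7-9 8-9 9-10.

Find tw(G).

A width-4 tree decomposition is:
Bags: B1 = {1, 4, 5, 6, 9}  B2 = {1, 4, 6, 8, 9}  B3 = {4, 5, 6, 9, 10}  B4 = {1, 6, 7, 8, 9}  B5 = {1, 3, 6, 8, 9}  B6 = {1, 2, 6, 8, 9}
Tree: B1–B2, B1–B3, B2–B4, B2–B5, B4–B6
The largest bag has 5 vertices, giving width 4; this decomposition certifies tw(G) ≤ 4. Conversely, {1, 2, 6, 8, 9} is a clique of size 5, and the vertices of any clique must share a bag in every tree decomposition; so some bag has ≥ 5 vertices and tw(G) ≥ 4. Therefore the treewidth is 4.

4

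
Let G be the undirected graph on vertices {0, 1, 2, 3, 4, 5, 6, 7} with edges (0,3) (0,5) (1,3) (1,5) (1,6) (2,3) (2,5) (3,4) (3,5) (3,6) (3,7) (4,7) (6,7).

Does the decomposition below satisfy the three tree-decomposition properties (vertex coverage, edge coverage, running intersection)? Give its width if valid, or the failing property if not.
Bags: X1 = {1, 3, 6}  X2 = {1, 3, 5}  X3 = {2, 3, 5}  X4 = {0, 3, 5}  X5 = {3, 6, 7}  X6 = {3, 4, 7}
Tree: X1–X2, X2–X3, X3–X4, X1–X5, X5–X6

Vertex coverage: the bags together contain {0, 1, 2, 3, 4, 5, 6, 7}, the full vertex set. Edge coverage: each edge of G has both endpoints in at least one bag. Running intersection: for every vertex, the bags containing it form a connected subtree. All three properties hold, so this is a valid tree decomposition of width max|bag| − 1 = 2, and hence tw(G) ≤ 2.

Yes; width 2.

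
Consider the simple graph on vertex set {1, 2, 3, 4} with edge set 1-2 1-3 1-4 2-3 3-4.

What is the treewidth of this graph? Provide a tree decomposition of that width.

Treewidth 2.
Bags: B1 = {1, 2, 3}  B2 = {1, 3, 4}
Tree: B1–B2

Each bag holds 3 vertices, so the decomposition has width 2, which upper-bounds the treewidth. Conversely, {1, 2, 3} is a clique of size 3, and the vertices of any clique must share a bag in every tree decomposition; so some bag has ≥ 3 vertices and tw(G) ≥ 2. The upper and lower bounds meet at 2, so that is the treewidth.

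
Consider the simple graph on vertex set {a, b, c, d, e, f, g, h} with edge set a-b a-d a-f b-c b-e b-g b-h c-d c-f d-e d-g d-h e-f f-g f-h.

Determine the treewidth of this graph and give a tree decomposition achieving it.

Each bag holds 4 vertices, so the decomposition has width 3, which upper-bounds the treewidth. For the lower bound: the 4 vertex sets {c,d}, {a,b}, {f}, {e} are disjoint, each induces a connected subgraph, and every pair is joined by at least one edge of G. Contracting each set to a single vertex therefore yields K_{4} as a minor, and since treewidth is minor-monotone, tw(G) ≥ tw(K_{4}) = 3. Therefore the treewidth is 3.

Treewidth 3.
One optimal decomposition is:
Bags: B1 = {b, c, d, f}  B2 = {a, b, d, f}  B3 = {b, d, e, f}  B4 = {b, d, f, g}  B5 = {b, d, f, h}
Tree: B1–B2, B2–B3, B3–B4, B4–B5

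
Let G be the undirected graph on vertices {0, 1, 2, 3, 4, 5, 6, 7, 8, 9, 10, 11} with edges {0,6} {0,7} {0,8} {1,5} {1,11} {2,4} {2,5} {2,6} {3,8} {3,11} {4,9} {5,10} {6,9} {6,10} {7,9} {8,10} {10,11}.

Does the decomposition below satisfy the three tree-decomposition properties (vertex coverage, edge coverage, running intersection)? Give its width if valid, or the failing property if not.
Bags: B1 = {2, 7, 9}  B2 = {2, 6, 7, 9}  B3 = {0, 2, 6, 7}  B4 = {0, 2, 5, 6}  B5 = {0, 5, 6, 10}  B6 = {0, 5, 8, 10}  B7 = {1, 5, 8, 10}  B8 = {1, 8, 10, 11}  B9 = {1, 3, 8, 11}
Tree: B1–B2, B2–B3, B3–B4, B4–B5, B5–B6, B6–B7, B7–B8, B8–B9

A tree decomposition must satisfy three properties: every vertex lies in some bag; for every edge, both endpoints lie together in some bag; and for every vertex, the bags containing it form a connected subtree. Here vertex 4 appears in no bag, so the decomposition is invalid.

No — vertex 4 appears in no bag.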